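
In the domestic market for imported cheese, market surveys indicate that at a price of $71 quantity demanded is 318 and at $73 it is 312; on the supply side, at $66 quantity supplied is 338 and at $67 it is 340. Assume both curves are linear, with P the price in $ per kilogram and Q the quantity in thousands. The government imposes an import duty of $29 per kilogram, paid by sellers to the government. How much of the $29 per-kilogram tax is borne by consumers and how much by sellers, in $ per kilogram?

Demand slope: (312 − 318)/(73 − 71) = -3, so Qd = 531 − 3P.
Supply slope: (340 − 338)/(67 − 66) = 2, so Qs = 2P + 206.
Without the tax, 531 − 3P = 2P + 206 gives 5P = 325, so P* = $65 and Q* = 336.
With the tax collected from sellers, supply shifts: Qs = 2(P − 29) + 206.
New equilibrium: consumers pay $76.6, sellers receive $47.6, Q = 301.2. (Wedge: Pb − Ps = 29.)
Burden on consumers: $11.6; on sellers: $17.4. (They sum to $29.)
The less price-elastic side of the market bears the larger share of a per-unit tax.

Consumers bear $11.6 per kilogram; sellers bear $17.4 per kilogram.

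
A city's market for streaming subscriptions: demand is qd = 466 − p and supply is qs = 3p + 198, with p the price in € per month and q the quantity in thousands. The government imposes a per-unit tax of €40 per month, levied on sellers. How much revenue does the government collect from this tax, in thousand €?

Without the tax, 466 − p = 3p + 198 gives 4p = 268, so p* = €67 and q* = 399.
With the tax collected from sellers, supply shifts: qs = 3(p − 40) + 198.
Solving gives q = 369 with buyers paying €97 and sellers receiving €57 (the €40 wedge).
Revenue = t · Q = 40 · 369 = €14760.

Tax revenue = €14760 thousand.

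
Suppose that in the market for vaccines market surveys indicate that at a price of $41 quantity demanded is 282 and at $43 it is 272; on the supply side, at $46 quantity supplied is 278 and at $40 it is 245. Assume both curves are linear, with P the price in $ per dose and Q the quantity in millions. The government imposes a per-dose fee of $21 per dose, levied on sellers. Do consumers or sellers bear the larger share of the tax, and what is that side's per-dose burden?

Consumers bear the larger share: $11 per dose.

Demand slope: (272 − 282)/(43 − 41) = -5, so Qd = 487 − 5P.
Supply slope: (245 − 278)/(40 − 46) = 5.5, so Qs = 5.5P + 25.
Without the tax, 487 − 5P = 5.5P + 25 gives 10.5P = 462, so P* = $44 and Q* = 267.
With the tax collected from sellers, supply shifts: Qs = 5.5(P − 21) + 25.
New equilibrium: consumers pay $55, sellers receive $34, Q = 212. (Wedge: Pb − Ps = 21.)
Per-dose burden: consumers $11, sellers $10.
Consumers take the larger share because demand is less price-elastic here (demand slope 5 vs supply slope 5.5).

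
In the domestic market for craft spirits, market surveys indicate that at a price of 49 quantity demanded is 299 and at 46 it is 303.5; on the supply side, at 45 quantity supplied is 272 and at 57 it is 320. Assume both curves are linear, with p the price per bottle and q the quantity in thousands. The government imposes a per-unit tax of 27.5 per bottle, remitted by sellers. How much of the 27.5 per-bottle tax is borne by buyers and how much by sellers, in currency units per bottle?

Demand slope: (303.5 − 299)/(46 − 49) = -1.5, so qd = 372.5 − 1.5p.
Supply slope: (320 − 272)/(57 − 45) = 4, so qs = 4p + 92.
Before the tax: set 372.5 − 1.5p = 4p + 92 → p* = 51, q* = 296.
With the tax collected from sellers, supply shifts: qs = 4(p − 27.5) + 92.
New equilibrium: buyers pay 71, sellers receive 43.5, q = 266. (Wedge: pb − ps = 27.5.)
Burden on buyers: 20; on sellers: 7.5. (They sum to 27.5.)
The less price-elastic side of the market bears the larger share of a per-unit tax.

Buyers bear 20 per bottle; sellers bear 7.5 per bottle.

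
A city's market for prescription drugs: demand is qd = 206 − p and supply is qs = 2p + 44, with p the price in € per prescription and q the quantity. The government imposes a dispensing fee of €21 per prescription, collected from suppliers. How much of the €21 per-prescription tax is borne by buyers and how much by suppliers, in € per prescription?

Buyers bear €14 per prescription; suppliers bear €7 per prescription.

Before the tax: set 206 − p = 2p + 44 → p* = €54, q* = 152.
With the tax collected from suppliers, supply shifts: qs = 2(p − 21) + 44.
New equilibrium: buyers pay €68, suppliers receive €47, q = 138. (Wedge: pb − ps = 21.)
Burden on buyers: €14; on suppliers: €7. (They sum to €21.)
The less price-elastic side of the market bears the larger share of a per-unit tax.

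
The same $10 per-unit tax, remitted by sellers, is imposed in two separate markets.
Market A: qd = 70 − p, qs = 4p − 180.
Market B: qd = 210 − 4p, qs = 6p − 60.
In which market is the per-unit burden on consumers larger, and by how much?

Market A, by $2.

Market A: pre-tax p* = $50, q* = 20; post-tax q = 12; per-unit burden on consumers = $8.
Market B: pre-tax p* = $27, q* = 102; post-tax q = 78; per-unit burden on consumers = $6.
Difference: $8 vs $6 → market A is larger by $2.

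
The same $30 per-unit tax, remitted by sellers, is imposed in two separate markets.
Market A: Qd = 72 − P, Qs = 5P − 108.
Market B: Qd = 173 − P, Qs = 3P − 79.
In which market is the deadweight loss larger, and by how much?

Market A: pre-tax P* = $30, Q* = 42; post-tax Q = 17; deadweight loss = $375.
Market B: pre-tax P* = $63, Q* = 110; post-tax Q = 87.5; deadweight loss = $337.5.
Difference: $375 vs $337.5 → market A is larger by $37.5.

Market A, by $37.5.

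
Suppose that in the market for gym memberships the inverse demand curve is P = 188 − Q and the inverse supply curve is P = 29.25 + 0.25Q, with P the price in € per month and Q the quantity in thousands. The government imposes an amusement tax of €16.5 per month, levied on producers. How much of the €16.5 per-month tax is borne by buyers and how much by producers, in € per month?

Rewrite in direct form: Qd = 188 − P and Qs = 4P − 117.
Before the tax: set 188 − P = 4P − 117 → P* = €61, Q* = 127.
With the tax collected from producers, supply shifts: Qs = 4(P − 16.5) − 117.
Solving gives Q = 113.8 with buyers paying €74.2 and producers receiving €57.7 (the €16.5 wedge).
Burden on buyers: €13.2; on producers: €3.3. (They sum to €16.5.)

Buyers bear €13.2 per month; producers bear €3.3 per month.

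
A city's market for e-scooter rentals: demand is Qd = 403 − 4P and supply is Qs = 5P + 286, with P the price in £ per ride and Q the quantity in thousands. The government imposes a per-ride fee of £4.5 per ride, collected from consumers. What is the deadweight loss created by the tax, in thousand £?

Without the tax, 403 − 4P = 5P + 286 gives 9P = 117, so P* = £13 and Q* = 351.
With the tax collected from consumers, demand (in seller-price terms) shifts: Qd = 403 − 4(P + 4.5).
Solving gives Q = 341 with consumers paying £15.5 and producers receiving £11 (the £4.5 wedge).
Quantity falls by |ΔQ| = |351 − 341| = 10.
DWL = ½ · t · |ΔQ| = ½ · 4.5 · 10 = £22.5.

Deadweight loss = £22.5 thousand.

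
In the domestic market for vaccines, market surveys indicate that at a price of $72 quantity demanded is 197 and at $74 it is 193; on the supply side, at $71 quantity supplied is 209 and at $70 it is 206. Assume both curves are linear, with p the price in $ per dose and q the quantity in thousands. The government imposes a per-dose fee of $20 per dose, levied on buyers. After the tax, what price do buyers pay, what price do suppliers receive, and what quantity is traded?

Demand slope: (193 − 197)/(74 − 72) = -2, so qd = 341 − 2p.
Supply slope: (206 − 209)/(70 − 71) = 3, so qs = 3p − 4.
Without the tax, 341 − 2p = 3p − 4 gives 5p = 345, so p* = $69 and q* = 203.
With the tax collected from buyers, demand (in seller-price terms) shifts: qd = 341 − 2(p + 20).
Solving gives q = 179 with buyers paying $81 and suppliers receiving $61 (the $20 wedge).
The less price-elastic side of the market bears the larger share of a per-unit tax.

Buyers pay $81; suppliers receive $61; quantity = 179.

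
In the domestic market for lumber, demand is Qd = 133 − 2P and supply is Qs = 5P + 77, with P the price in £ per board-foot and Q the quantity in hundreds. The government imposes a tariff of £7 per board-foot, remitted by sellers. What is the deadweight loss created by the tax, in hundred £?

Before the tax: set 133 − 2P = 5P + 77 → P* = £8, Q* = 117.
With the tax collected from sellers, supply shifts: Qs = 5(P − 7) + 77.
Solving gives Q = 107 with consumers paying £13 and sellers receiving £6 (the £7 wedge).
Quantity falls by |ΔQ| = |117 − 107| = 10.
DWL = ½ · t · |ΔQ| = ½ · 7 · 10 = £35.

Deadweight loss = £35 hundred.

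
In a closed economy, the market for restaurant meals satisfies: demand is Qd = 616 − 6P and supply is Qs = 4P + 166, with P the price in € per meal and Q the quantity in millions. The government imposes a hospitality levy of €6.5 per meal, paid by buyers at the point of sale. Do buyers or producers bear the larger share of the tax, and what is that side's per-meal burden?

Before the tax: set 616 − 6P = 4P + 166 → P* = €45, Q* = 346.
With the tax collected from buyers, demand (in seller-price terms) shifts: Qd = 616 − 6(P + 6.5).
New equilibrium: buyers pay €47.6, producers receive €41.1, Q = 330.4. (Wedge: Pb − Ps = 6.5.)
Per-meal burden: buyers €2.6, producers €3.9.
Producers take the larger share because supply is less price-elastic here (demand slope 6 vs supply slope 4).

Producers bear the larger share: €3.9 per meal.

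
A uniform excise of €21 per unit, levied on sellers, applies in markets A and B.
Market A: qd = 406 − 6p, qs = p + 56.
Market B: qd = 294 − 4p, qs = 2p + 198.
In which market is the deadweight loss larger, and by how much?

Market A: pre-tax p* = €50, q* = 106; post-tax q = 88; deadweight loss = €189.
Market B: pre-tax p* = €16, q* = 230; post-tax q = 202; deadweight loss = €294.
Difference: €189 vs €294 → market B is larger by €105.

Market B, by €105.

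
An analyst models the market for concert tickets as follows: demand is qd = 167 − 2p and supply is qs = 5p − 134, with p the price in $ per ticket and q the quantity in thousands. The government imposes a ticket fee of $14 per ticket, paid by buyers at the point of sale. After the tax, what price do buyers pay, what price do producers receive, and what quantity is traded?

Buyers pay $53; producers receive $39; quantity = 61.

Without the tax, 167 − 2p = 5p − 134 gives 7p = 301, so p* = $43 and q* = 81.
With the tax collected from buyers, demand (in seller-price terms) shifts: qd = 167 − 2(p + 14).
Solving gives q = 61 with buyers paying $53 and producers receiving $39 (the $14 wedge).
The less price-elastic side of the market bears the larger share of a per-unit tax.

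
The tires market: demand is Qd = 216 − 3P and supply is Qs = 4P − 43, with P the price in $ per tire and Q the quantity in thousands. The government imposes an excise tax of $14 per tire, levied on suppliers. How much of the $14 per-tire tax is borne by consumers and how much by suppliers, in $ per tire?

Without the tax, 216 − 3P = 4P − 43 gives 7P = 259, so P* = $37 and Q* = 105.
With the tax collected from suppliers, supply shifts: Qs = 4(P − 14) − 43.
Solving gives Q = 81 with consumers paying $45 and suppliers receiving $31 (the $14 wedge).
Burden on consumers: $8; on suppliers: $6. (They sum to $14.)
The less price-elastic side of the market bears the larger share of a per-unit tax.

Consumers bear $8 per tire; suppliers bear $6 per tire.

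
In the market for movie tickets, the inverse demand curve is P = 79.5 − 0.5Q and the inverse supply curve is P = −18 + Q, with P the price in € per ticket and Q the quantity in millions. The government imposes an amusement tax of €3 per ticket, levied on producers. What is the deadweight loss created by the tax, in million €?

Deadweight loss = €3 million.

Inverting to Q(P) form: Qd = 159 − 2P; Qs = P + 18.
Before the tax: set 159 − 2P = P + 18 → P* = €47, Q* = 65.
With the tax collected from producers, supply shifts: Qs = (P − 3) + 18.
Solving gives Q = 63 with buyers paying €48 and producers receiving €45 (the €3 wedge).
Quantity falls by |ΔQ| = |65 − 63| = 2.
DWL = ½ · t · |ΔQ| = ½ · 3 · 2 = €3.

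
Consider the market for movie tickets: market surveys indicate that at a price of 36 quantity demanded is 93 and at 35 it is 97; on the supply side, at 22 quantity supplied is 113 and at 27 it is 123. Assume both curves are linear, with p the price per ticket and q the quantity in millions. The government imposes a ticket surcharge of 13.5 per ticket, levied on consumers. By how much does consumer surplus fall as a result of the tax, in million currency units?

Demand slope: (97 − 93)/(35 − 36) = -4, so qd = 237 − 4p.
Supply slope: (123 − 113)/(27 − 22) = 2, so qs = 2p + 69.
Without the tax, 237 − 4p = 2p + 69 gives 6p = 168, so p* = 28 and q* = 125.
With the tax collected from consumers, demand (in seller-price terms) shifts: qd = 237 − 4(p + 13.5).
New equilibrium: consumers pay 32.5, producers receive 19, q = 107. (Wedge: pb − ps = 13.5.)
ΔCS is the trapezoid between Q = 107 and Q = 125 of height 4.5: ½ · (125 + 107) · 4.5 = 522.

Consumer surplus falls by 522 million.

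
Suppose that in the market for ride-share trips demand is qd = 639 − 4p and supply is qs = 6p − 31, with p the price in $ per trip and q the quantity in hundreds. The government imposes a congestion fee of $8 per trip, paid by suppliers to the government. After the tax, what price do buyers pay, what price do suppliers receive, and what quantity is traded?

Before the tax: set 639 − 4p = 6p − 31 → p* = $67, q* = 371.
With the tax collected from suppliers, supply shifts: qs = 6(p − 8) − 31.
New equilibrium: buyers pay $71.8, suppliers receive $63.8, q = 351.8. (Wedge: pb − ps = 8.)

Buyers pay $71.8; suppliers receive $63.8; quantity = 351.8.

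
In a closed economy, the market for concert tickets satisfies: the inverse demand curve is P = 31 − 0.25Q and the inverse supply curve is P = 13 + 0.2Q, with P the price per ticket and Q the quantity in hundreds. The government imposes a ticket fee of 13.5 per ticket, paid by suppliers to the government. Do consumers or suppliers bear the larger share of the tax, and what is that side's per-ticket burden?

Consumers bear the larger share: 7.5 per ticket.

Rewrite in direct form: Qd = 124 − 4P and Qs = 5P − 65.
Without the tax, 124 − 4P = 5P − 65 gives 9P = 189, so P* = 21 and Q* = 40.
With the tax collected from suppliers, supply shifts: Qs = 5(P − 13.5) − 65.
New equilibrium: consumers pay 28.5, suppliers receive 15, Q = 10. (Wedge: Pb − Ps = 13.5.)
Per-ticket burden: consumers 7.5, suppliers 6.
Consumers take the larger share because demand is less price-elastic here (demand slope 4 vs supply slope 5).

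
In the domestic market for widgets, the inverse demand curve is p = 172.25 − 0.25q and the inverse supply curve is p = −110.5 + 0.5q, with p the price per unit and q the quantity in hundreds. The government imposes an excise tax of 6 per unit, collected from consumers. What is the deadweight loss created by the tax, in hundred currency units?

Inverting to q(p) form: qd = 689 − 4p; qs = 2p + 221.
Without the tax, 689 − 4p = 2p + 221 gives 6p = 468, so p* = 78 and q* = 377.
With the tax collected from consumers, demand (in seller-price terms) shifts: qd = 689 − 4(p + 6).
New equilibrium: consumers pay 80, producers receive 74, q = 369. (Wedge: pb − ps = 6.)
Quantity falls by |ΔQ| = |377 − 369| = 8.
DWL = ½ · t · |ΔQ| = ½ · 6 · 8 = 24.

Deadweight loss = 24 hundred.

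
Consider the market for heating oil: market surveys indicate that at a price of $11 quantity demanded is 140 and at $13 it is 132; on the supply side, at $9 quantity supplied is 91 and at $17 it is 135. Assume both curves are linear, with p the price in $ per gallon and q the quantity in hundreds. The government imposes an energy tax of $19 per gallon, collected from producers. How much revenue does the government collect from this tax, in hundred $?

Demand slope: (132 − 140)/(13 − 11) = -4, so qd = 184 − 4p.
Supply slope: (135 − 91)/(17 − 9) = 5.5, so qs = 5.5p + 41.5.
Without the tax, 184 − 4p = 5.5p + 41.5 gives 9.5p = 142.5, so p* = $15 and q* = 124.
With the tax collected from producers, supply shifts: qs = 5.5(p − 19) + 41.5.
New equilibrium: buyers pay $26, producers receive $7, q = 80. (Wedge: pb − ps = 19.)
Revenue = t · Q = 19 · 80 = $1520.

Tax revenue = $1520 hundred.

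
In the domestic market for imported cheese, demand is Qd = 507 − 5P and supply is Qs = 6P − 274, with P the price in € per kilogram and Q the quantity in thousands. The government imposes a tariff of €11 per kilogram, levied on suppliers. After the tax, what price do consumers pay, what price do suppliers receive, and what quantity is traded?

Before the tax: set 507 − 5P = 6P − 274 → P* = €71, Q* = 152.
With the tax collected from suppliers, supply shifts: Qs = 6(P − 11) − 274.
New equilibrium: consumers pay €77, suppliers receive €66, Q = 122. (Wedge: Pb − Ps = 11.)
The less price-elastic side of the market bears the larger share of a per-unit tax.

Consumers pay €77; suppliers receive €66; quantity = 122.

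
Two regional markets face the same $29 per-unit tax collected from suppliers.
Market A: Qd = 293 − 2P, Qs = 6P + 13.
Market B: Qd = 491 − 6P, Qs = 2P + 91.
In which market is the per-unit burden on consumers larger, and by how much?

Market A, by $14.5.

Market A: pre-tax P* = $35, Q* = 223; post-tax Q = 179.5; per-unit burden on consumers = $21.75.
Market B: pre-tax P* = $50, Q* = 191; post-tax Q = 147.5; per-unit burden on consumers = $7.25.
Difference: $21.75 vs $7.25 → market A is larger by $14.5.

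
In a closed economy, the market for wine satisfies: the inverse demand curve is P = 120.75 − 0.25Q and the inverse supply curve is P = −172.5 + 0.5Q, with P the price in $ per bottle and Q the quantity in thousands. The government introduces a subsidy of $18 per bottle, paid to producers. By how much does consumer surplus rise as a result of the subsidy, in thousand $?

Consumer surplus rises by $2418 thousand.

Rewrite in direct form: Qd = 483 − 4P and Qs = 2P + 345.
Before the subsidy: set 483 − 4P = 2P + 345 → P* = $23, Q* = 391.
With a per-unit subsidy paid to producers, each receives P + 18 per unit sold, so supply becomes Qs = 2(P + 18) + 345.
Solving gives Q = 415 with consumers paying $17 and producers receiving $35 (the $18 wedge).
ΔCS is the trapezoid between Q = 415 and Q = 391 of height $6: ½ · (391 + 415) · 6 = $2418.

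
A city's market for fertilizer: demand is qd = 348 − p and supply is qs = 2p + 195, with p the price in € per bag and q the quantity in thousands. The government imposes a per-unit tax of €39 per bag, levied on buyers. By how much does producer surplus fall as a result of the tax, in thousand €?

Producer surplus falls by €3692 thousand.

Without the tax, 348 − p = 2p + 195 gives 3p = 153, so p* = €51 and q* = 297.
With the tax collected from buyers, demand (in seller-price terms) shifts: qd = 348 − (p + 39).
Solving gives q = 271 with buyers paying €77 and suppliers receiving €38 (the €39 wedge).
ΔPS is the trapezoid between Q = 271 and Q = 297 of height €13: ½ · (297 + 271) · 13 = €3692.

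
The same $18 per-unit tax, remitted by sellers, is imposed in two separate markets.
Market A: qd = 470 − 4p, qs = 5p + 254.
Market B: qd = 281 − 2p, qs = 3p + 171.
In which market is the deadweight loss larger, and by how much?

Market A, by $165.6.

Market A: pre-tax p* = $24, q* = 374; post-tax q = 334; deadweight loss = $360.
Market B: pre-tax p* = $22, q* = 237; post-tax q = 215.4; deadweight loss = $194.4.
Difference: $360 vs $194.4 → market A is larger by $165.6.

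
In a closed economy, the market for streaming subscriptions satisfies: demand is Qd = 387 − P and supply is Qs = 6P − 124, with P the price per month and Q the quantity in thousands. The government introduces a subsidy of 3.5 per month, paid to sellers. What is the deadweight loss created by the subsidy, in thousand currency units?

Deadweight loss = 5.25 thousand.

Before the subsidy: set 387 − P = 6P − 124 → P* = 73, Q* = 314.
With a per-unit subsidy paid to sellers, each receives P + 3.5 per unit sold, so supply becomes Qs = 6(P + 3.5) − 124.
Solving gives Q = 317 with buyers paying 70 and sellers receiving 73.5 (the 3.5 wedge).
Quantity rises by |ΔQ| = |314 − 317| = 3.
DWL = ½ · t · |ΔQ| = ½ · 3.5 · 3 = 5.25.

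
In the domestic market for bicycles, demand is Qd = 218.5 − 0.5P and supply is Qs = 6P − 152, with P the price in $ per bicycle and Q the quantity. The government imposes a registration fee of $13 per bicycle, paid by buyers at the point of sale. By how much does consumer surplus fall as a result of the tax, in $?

Before the tax: set 218.5 − 0.5P = 6P − 152 → P* = $57, Q* = 190.
With the tax collected from buyers, demand (in seller-price terms) shifts: Qd = 218.5 − 0.5(P + 13).
Solving gives Q = 184 with buyers paying $69 and suppliers receiving $56 (the $13 wedge).
ΔCS is the trapezoid between Q = 184 and Q = 190 of height $12: ½ · (190 + 184) · 12 = $2244.

Consumer surplus falls by $2244.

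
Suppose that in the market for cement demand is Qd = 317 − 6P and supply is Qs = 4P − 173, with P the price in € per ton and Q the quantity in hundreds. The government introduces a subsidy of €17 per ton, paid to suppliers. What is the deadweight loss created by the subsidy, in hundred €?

Deadweight loss = €346.8 hundred.

Without the subsidy, 317 − 6P = 4P − 173 gives 10P = 490, so P* = €49 and Q* = 23.
With a per-unit subsidy paid to suppliers, each receives P + 17 per unit sold, so supply becomes Qs = 4(P + 17) − 173.
New equilibrium: consumers pay €42.2, suppliers receive €59.2, Q = 63.8. (Wedge: Pb − Ps = −17.)
Quantity rises by |ΔQ| = |23 − 63.8| = 40.8.
DWL = ½ · t · |ΔQ| = ½ · 17 · 40.8 = €346.8.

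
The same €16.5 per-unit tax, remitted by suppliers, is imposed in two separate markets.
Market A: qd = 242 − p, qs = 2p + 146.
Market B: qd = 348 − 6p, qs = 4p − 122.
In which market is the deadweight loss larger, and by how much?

Market A: pre-tax p* = €32, q* = 210; post-tax q = 199; deadweight loss = €90.75.
Market B: pre-tax p* = €47, q* = 66; post-tax q = 26.4; deadweight loss = €326.7.
Difference: €90.75 vs €326.7 → market B is larger by €235.95.

Market B, by €235.95.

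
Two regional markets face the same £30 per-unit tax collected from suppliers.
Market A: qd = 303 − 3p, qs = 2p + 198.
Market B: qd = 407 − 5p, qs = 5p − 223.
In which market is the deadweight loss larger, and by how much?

Market A: pre-tax p* = £21, q* = 240; post-tax q = 204; deadweight loss = £540.
Market B: pre-tax p* = £63, q* = 92; post-tax q = 17; deadweight loss = £1125.
Difference: £540 vs £1125 → market B is larger by £585.

Market B, by £585.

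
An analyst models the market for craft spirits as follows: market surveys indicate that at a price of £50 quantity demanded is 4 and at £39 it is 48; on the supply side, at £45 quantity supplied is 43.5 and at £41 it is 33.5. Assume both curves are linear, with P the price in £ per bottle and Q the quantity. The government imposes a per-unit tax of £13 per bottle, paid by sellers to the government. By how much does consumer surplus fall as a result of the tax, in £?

Demand slope: (48 − 4)/(39 − 50) = -4, so Qd = 204 − 4P.
Supply slope: (33.5 − 43.5)/(41 − 45) = 2.5, so Qs = 2.5P − 69.
Without the tax, 204 − 4P = 2.5P − 69 gives 6.5P = 273, so P* = £42 and Q* = 36.
With the tax collected from sellers, supply shifts: Qs = 2.5(P − 13) − 69.
New equilibrium: buyers pay £47, sellers receive £34, Q = 16. (Wedge: Pb − Ps = 13.)
ΔCS is the trapezoid between Q = 16 and Q = 36 of height £5: ½ · (36 + 16) · 5 = £130.

Consumer surplus falls by £130.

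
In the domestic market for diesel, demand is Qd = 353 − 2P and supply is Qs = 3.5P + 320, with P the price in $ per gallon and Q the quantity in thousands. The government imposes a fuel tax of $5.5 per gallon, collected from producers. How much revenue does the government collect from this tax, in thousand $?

Before the tax: set 353 − 2P = 3.5P + 320 → P* = $6, Q* = 341.
With the tax collected from producers, supply shifts: Qs = 3.5(P − 5.5) + 320.
New equilibrium: consumers pay $9.5, producers receive $4, Q = 334. (Wedge: Pb − Ps = 5.5.)
Revenue = t · Q = 5.5 · 334 = $1837.

Tax revenue = $1837 thousand.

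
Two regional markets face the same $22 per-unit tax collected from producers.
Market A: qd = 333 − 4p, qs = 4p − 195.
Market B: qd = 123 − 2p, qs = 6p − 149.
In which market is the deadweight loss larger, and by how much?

Market A: pre-tax p* = $66, q* = 69; post-tax q = 25; deadweight loss = $484.
Market B: pre-tax p* = $34, q* = 55; post-tax q = 22; deadweight loss = $363.
Difference: $484 vs $363 → market A is larger by $121.

Market A, by $121.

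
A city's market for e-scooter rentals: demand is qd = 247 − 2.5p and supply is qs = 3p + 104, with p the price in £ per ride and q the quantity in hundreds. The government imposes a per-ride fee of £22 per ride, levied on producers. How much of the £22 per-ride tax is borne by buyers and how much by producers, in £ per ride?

Buyers bear £12 per ride; producers bear £10 per ride.

Before the tax: set 247 − 2.5p = 3p + 104 → p* = £26, q* = 182.
With the tax collected from producers, supply shifts: qs = 3(p − 22) + 104.
Solving gives q = 152 with buyers paying £38 and producers receiving £16 (the £22 wedge).
Burden on buyers: £12; on producers: £10. (They sum to £22.)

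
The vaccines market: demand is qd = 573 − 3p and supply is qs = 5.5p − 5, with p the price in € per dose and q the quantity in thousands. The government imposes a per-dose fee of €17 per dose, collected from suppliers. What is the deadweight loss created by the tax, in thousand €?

Deadweight loss = €280.5 thousand.

Without the tax, 573 − 3p = 5.5p − 5 gives 8.5p = 578, so p* = €68 and q* = 369.
With the tax collected from suppliers, supply shifts: qs = 5.5(p − 17) − 5.
Solving gives q = 336 with buyers paying €79 and suppliers receiving €62 (the €17 wedge).
Quantity falls by |ΔQ| = |369 − 336| = 33.
DWL = ½ · t · |ΔQ| = ½ · 17 · 33 = €280.5.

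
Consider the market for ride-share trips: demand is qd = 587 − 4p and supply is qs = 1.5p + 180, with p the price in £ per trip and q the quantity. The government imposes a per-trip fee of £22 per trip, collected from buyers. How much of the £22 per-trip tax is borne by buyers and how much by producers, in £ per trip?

Buyers bear £6 per trip; producers bear £16 per trip.

Before the tax: set 587 − 4p = 1.5p + 180 → p* = £74, q* = 291.
With the tax collected from buyers, demand (in seller-price terms) shifts: qd = 587 − 4(p + 22).
New equilibrium: buyers pay £80, producers receive £58, q = 267. (Wedge: pb − ps = 22.)
Burden on buyers: £6; on producers: £16. (They sum to £22.)
The less price-elastic side of the market bears the larger share of a per-unit tax.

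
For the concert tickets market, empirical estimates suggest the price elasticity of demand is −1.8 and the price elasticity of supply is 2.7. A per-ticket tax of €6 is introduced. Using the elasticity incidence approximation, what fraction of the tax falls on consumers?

Incidence ratio: consumers' share ≈ εs / (εs + |εd|) = 2.7 / (2.7 + 1.8) = 0.6.
Supply is the more elastic side, so consumers bear the larger share.

Consumers' share ≈ 0.6.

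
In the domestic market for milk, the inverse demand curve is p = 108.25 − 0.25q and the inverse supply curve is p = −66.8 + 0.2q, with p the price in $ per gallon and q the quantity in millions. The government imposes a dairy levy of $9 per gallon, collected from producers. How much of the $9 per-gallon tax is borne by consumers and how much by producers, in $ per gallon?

Consumers bear $5 per gallon; producers bear $4 per gallon.

Inverting to q(p) form: qd = 433 − 4p; qs = 5p + 334.
Without the tax, 433 − 4p = 5p + 334 gives 9p = 99, so p* = $11 and q* = 389.
With the tax collected from producers, supply shifts: qs = 5(p − 9) + 334.
Solving gives q = 369 with consumers paying $16 and producers receiving $7 (the $9 wedge).
Burden on consumers: $5; on producers: $4. (They sum to $9.)
The less price-elastic side of the market bears the larger share of a per-unit tax.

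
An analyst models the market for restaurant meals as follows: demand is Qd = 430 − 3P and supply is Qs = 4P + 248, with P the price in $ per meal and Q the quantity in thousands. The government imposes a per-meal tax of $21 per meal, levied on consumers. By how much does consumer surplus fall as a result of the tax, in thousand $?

Before the tax: set 430 − 3P = 4P + 248 → P* = $26, Q* = 352.
With the tax collected from consumers, demand (in seller-price terms) shifts: Qd = 430 − 3(P + 21).
New equilibrium: consumers pay $38, suppliers receive $17, Q = 316. (Wedge: Pb − Ps = 21.)
ΔCS is the trapezoid between Q = 316 and Q = 352 of height $12: ½ · (352 + 316) · 12 = $4008.

Consumer surplus falls by $4008 thousand.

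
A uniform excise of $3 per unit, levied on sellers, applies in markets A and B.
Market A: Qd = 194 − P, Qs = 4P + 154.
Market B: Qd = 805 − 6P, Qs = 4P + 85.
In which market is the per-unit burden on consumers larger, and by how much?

Market A: pre-tax P* = $8, Q* = 186; post-tax Q = 183.6; per-unit burden on consumers = $2.4.
Market B: pre-tax P* = $72, Q* = 373; post-tax Q = 365.8; per-unit burden on consumers = $1.2.
Difference: $2.4 vs $1.2 → market A is larger by $1.2.

Market A, by $1.2.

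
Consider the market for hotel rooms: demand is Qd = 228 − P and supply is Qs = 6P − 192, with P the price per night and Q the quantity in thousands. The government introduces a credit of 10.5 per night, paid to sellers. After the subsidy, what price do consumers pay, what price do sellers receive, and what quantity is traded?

Before the subsidy: set 228 − P = 6P − 192 → P* = 60, Q* = 168.
With a per-unit subsidy paid to sellers, each receives P + 10.5 per unit sold, so supply becomes Qs = 6(P + 10.5) − 192.
New equilibrium: consumers pay 51, sellers receive 61.5, Q = 177. (Wedge: Pb − Ps = −10.5.)

Consumers pay 51; sellers receive 61.5; quantity = 177.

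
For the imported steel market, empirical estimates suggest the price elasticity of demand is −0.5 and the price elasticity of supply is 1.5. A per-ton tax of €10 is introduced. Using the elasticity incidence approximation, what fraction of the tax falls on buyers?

Buyers' share ≈ 0.75.

Incidence ratio: buyers' share ≈ εs / (εs + |εd|) = 1.5 / (1.5 + 0.5) = 0.75.
Supply is the more elastic side, so buyers bear the larger share.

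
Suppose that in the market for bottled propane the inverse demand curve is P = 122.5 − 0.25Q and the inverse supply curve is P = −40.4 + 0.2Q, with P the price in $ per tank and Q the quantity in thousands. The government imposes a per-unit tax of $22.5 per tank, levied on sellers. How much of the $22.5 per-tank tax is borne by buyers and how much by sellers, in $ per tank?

Buyers bear $12.5 per tank; sellers bear $10 per tank.

Rewrite in direct form: Qd = 490 − 4P and Qs = 5P + 202.
Before the tax: set 490 − 4P = 5P + 202 → P* = $32, Q* = 362.
With the tax collected from sellers, supply shifts: Qs = 5(P − 22.5) + 202.
Solving gives Q = 312 with buyers paying $44.5 and sellers receiving $22 (the $22.5 wedge).
Burden on buyers: $12.5; on sellers: $10. (They sum to $22.5.)
The less price-elastic side of the market bears the larger share of a per-unit tax.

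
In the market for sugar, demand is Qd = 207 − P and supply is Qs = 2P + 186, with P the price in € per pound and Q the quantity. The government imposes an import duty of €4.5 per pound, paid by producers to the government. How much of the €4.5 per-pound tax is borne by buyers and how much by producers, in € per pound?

Before the tax: set 207 − P = 2P + 186 → P* = €7, Q* = 200.
With the tax collected from producers, supply shifts: Qs = 2(P − 4.5) + 186.
New equilibrium: buyers pay €10, producers receive €5.5, Q = 197. (Wedge: Pb − Ps = 4.5.)
Burden on buyers: €3; on producers: €1.5. (They sum to €4.5.)

Buyers bear €3 per pound; producers bear €1.5 per pound.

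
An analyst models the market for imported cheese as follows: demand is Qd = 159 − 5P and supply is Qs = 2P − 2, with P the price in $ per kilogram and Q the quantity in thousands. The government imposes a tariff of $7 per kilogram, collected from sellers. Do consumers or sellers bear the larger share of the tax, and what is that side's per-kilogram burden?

Sellers bear the larger share: $5 per kilogram.

Before the tax: set 159 − 5P = 2P − 2 → P* = $23, Q* = 44.
With the tax collected from sellers, supply shifts: Qs = 2(P − 7) − 2.
New equilibrium: consumers pay $25, sellers receive $18, Q = 34. (Wedge: Pb − Ps = 7.)
Per-kilogram burden: consumers $2, sellers $5.
Sellers take the larger share because supply is less price-elastic here (demand slope 5 vs supply slope 2).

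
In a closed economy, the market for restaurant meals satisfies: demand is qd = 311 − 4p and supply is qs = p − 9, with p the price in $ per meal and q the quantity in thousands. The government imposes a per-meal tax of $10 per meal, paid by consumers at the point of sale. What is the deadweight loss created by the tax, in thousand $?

Before the tax: set 311 − 4p = p − 9 → p* = $64, q* = 55.
With the tax collected from consumers, demand (in seller-price terms) shifts: qd = 311 − 4(p + 10).
Solving gives q = 47 with consumers paying $66 and suppliers receiving $56 (the $10 wedge).
Quantity falls by |ΔQ| = |55 − 47| = 8.
DWL = ½ · t · |ΔQ| = ½ · 10 · 8 = $40.

Deadweight loss = $40 thousand.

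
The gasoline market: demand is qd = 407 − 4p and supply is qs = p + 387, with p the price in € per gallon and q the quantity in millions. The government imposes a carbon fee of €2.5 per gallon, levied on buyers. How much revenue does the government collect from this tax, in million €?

Without the tax, 407 − 4p = p + 387 gives 5p = 20, so p* = €4 and q* = 391.
With the tax collected from buyers, demand (in seller-price terms) shifts: qd = 407 − 4(p + 2.5).
Solving gives q = 389 with buyers paying €4.5 and sellers receiving €2 (the €2.5 wedge).
Revenue = t · Q = 2.5 · 389 = €972.5.

Tax revenue = €972.5 million.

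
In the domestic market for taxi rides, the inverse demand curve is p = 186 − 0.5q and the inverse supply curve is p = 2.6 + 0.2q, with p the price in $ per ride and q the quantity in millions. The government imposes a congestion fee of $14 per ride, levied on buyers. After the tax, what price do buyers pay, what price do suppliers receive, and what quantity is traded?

Buyers pay $65; suppliers receive $51; quantity = 242.

Rewrite in direct form: qd = 372 − 2p and qs = 5p − 13.
Before the tax: set 372 − 2p = 5p − 13 → p* = $55, q* = 262.
With the tax collected from buyers, demand (in seller-price terms) shifts: qd = 372 − 2(p + 14).
New equilibrium: buyers pay $65, suppliers receive $51, q = 242. (Wedge: pb − ps = 14.)
The less price-elastic side of the market bears the larger share of a per-unit tax.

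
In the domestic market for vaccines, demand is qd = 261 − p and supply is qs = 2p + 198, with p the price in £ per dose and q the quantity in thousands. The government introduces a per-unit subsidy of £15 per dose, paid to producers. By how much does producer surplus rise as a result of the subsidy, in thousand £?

Without the subsidy, 261 − p = 2p + 198 gives 3p = 63, so p* = £21 and q* = 240.
With a per-unit subsidy paid to producers, each receives p + 15 per unit sold, so supply becomes qs = 2(p + 15) + 198.
New equilibrium: consumers pay £11, producers receive £26, q = 250. (Wedge: pb − ps = −15.)
ΔPS is the trapezoid between Q = 250 and Q = 240 of height £5: ½ · (240 + 250) · 5 = £1225.

Producer surplus rises by £1225 thousand.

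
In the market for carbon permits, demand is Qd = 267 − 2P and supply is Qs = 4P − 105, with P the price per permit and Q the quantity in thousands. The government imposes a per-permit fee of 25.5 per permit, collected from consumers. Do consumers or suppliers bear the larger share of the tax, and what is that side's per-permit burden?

Without the tax, 267 − 2P = 4P − 105 gives 6P = 372, so P* = 62 and Q* = 143.
With the tax collected from consumers, demand (in seller-price terms) shifts: Qd = 267 − 2(P + 25.5).
New equilibrium: consumers pay 79, suppliers receive 53.5, Q = 109. (Wedge: Pb − Ps = 25.5.)
Per-permit burden: consumers 17, suppliers 8.5.
Consumers take the larger share because demand is less price-elastic here (demand slope 2 vs supply slope 4).

Consumers bear the larger share: 17 per permit.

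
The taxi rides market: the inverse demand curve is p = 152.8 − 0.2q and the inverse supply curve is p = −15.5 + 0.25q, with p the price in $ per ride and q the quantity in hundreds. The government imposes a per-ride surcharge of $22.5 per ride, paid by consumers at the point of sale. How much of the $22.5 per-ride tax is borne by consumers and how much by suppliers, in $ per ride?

Consumers bear $10 per ride; suppliers bear $12.5 per ride.

Inverting to q(p) form: qd = 764 − 5p; qs = 4p + 62.
Before the tax: set 764 − 5p = 4p + 62 → p* = $78, q* = 374.
With the tax collected from consumers, demand (in seller-price terms) shifts: qd = 764 − 5(p + 22.5).
New equilibrium: consumers pay $88, suppliers receive $65.5, q = 324. (Wedge: pb − ps = 22.5.)
Burden on consumers: $10; on suppliers: $12.5. (They sum to $22.5.)
The less price-elastic side of the market bears the larger share of a per-unit tax.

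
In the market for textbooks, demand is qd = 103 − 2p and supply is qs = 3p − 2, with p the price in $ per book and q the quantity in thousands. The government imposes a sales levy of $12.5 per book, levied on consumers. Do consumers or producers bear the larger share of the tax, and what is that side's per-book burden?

Consumers bear the larger share: $7.5 per book.

Without the tax, 103 − 2p = 3p − 2 gives 5p = 105, so p* = $21 and q* = 61.
With the tax collected from consumers, demand (in seller-price terms) shifts: qd = 103 − 2(p + 12.5).
Solving gives q = 46 with consumers paying $28.5 and producers receiving $16 (the $12.5 wedge).
Per-book burden: consumers $7.5, producers $5.
Consumers take the larger share because demand is less price-elastic here (demand slope 2 vs supply slope 3).
The less price-elastic side of the market bears the larger share of a per-unit tax.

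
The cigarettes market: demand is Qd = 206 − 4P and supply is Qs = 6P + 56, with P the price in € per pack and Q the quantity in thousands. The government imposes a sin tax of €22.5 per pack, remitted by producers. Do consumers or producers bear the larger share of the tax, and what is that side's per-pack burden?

Consumers bear the larger share: €13.5 per pack.

Without the tax, 206 − 4P = 6P + 56 gives 10P = 150, so P* = €15 and Q* = 146.
With the tax collected from producers, supply shifts: Qs = 6(P − 22.5) + 56.
Solving gives Q = 92 with consumers paying €28.5 and producers receiving €6 (the €22.5 wedge).
Per-pack burden: consumers €13.5, producers €9.
Consumers take the larger share because demand is less price-elastic here (demand slope 4 vs supply slope 6).
The less price-elastic side of the market bears the larger share of a per-unit tax.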